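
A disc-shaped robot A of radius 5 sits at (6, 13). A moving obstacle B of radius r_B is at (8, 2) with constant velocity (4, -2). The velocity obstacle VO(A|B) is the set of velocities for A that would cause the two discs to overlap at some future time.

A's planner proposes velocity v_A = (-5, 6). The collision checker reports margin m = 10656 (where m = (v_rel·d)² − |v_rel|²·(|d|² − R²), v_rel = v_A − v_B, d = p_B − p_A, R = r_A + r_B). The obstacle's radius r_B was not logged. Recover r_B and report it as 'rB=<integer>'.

m = 10656
d = (2, -11);  v_rel = (-9, 8),  |v_rel|² = 145
v_rel×d = (-9)·(-11) − (8)·(2) = 83
since m = R²·145 − 83²:  R² = (6889 + 10656) / 145 = 121
R = √121 = 11  ⇒  r_B = 11 − 5 = 6

rB=6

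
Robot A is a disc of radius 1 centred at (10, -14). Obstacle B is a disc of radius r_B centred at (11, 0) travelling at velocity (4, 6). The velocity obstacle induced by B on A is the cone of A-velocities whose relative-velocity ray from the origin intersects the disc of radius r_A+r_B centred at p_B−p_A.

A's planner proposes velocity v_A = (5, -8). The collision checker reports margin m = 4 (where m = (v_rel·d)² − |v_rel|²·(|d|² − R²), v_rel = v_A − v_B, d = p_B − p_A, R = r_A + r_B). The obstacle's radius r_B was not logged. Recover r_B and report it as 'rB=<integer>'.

m = 4
d = (1, 14);  v_rel = (1, -14),  |v_rel|² = 197
v_rel×d = (1)·(14) − (-14)·(1) = 28
since m = R²·197 − 28²:  R² = (784 + 4) / 197 = 4
R = √4 = 2  ⇒  r_B = 2 − 1 = 1

rB=1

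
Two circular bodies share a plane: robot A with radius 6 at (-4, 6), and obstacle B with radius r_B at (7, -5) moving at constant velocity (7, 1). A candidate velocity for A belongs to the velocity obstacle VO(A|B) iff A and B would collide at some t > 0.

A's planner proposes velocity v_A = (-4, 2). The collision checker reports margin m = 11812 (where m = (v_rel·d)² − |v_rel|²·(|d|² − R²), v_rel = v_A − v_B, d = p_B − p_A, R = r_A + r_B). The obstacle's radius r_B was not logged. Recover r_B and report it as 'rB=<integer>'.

m = 11812
d = (11, -11);  v_rel = (-11, 1),  |v_rel|² = 122
v_rel×d = (-11)·(-11) − (1)·(11) = 110
since m = R²·122 − 110²:  R² = (12100 + 11812) / 122 = 196
R = √196 = 14  ⇒  r_B = 14 − 6 = 8

rB=8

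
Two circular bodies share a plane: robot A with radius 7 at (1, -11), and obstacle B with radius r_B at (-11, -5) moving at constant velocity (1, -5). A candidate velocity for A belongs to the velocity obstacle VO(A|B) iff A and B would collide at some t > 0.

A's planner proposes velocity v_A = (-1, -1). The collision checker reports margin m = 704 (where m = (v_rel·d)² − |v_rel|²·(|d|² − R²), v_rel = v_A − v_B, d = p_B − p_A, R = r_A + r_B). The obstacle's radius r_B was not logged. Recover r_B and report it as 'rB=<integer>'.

m = 704
d = (-12, 6);  v_rel = (-2, 4),  |v_rel|² = 20
v_rel×d = (-2)·(6) − (4)·(-12) = 36
since m = R²·20 − 36²:  R² = (1296 + 704) / 20 = 100
R = √100 = 10  ⇒  r_B = 10 − 7 = 3

rB=3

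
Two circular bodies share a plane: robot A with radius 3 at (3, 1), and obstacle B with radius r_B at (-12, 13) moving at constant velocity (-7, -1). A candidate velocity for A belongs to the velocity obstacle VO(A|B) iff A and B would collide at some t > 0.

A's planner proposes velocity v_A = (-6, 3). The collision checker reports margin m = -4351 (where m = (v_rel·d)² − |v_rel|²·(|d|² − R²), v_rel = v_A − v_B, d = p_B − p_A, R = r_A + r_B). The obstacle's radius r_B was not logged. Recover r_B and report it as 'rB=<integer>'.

m = -4351
d = (-15, 12);  v_rel = (1, 4),  |v_rel|² = 17
v_rel×d = (1)·(12) − (4)·(-15) = 72
since m = R²·17 − 72²:  R² = (5184 + -4351) / 17 = 49
R = √49 = 7  ⇒  r_B = 7 − 3 = 4

rB=4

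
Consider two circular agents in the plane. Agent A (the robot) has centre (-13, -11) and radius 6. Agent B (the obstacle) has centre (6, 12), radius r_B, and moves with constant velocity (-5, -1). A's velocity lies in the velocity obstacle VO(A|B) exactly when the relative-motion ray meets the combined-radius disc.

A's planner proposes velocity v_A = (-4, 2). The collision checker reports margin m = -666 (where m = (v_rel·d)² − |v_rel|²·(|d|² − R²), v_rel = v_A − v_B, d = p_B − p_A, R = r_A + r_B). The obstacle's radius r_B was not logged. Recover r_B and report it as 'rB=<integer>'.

m = -666
d = (19, 23);  v_rel = (1, 3),  |v_rel|² = 10
v_rel×d = (1)·(23) − (3)·(19) = -34
since m = R²·10 − (-34)²:  R² = (1156 + -666) / 10 = 49
R = √49 = 7  ⇒  r_B = 7 − 6 = 1

rB=1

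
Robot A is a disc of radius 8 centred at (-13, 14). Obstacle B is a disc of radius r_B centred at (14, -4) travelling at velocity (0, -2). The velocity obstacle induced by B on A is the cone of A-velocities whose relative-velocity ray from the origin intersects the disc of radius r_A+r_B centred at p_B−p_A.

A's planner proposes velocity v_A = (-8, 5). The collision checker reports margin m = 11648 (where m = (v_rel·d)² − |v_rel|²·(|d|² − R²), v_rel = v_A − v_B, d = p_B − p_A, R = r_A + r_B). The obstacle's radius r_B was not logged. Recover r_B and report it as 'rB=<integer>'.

m = 11648
d = (27, -18);  v_rel = (-8, 7),  |v_rel|² = 113
v_rel×d = (-8)·(-18) − (7)·(27) = -45
since m = R²·113 − (-45)²:  R² = (2025 + 11648) / 113 = 121
R = √121 = 11  ⇒  r_B = 11 − 8 = 3

rB=3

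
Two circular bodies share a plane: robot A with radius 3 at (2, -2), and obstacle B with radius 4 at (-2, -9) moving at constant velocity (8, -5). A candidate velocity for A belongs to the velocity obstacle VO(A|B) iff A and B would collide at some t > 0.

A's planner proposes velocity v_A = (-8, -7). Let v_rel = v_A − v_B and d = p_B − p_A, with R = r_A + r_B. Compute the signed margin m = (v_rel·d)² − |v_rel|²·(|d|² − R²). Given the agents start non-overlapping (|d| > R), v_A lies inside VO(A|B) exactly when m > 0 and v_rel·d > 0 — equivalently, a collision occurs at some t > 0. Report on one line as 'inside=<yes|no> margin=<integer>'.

d = (-4, -7),  |d|² = 65;  R = 3+4 = 7,  c = 65−7² = 16
v_rel = (-16, -2),  |v_rel|² = 260;  v_rel·d = (-16)·(-4) + (-2)·(-7) = 78
260·t² − 156·t + 16 = 0  ⇒  m = 78² − 260·16 = 1924
m = 1924 > 0,  v_rel·d = 78 > 0  ⇒  inside

inside=yes margin=1924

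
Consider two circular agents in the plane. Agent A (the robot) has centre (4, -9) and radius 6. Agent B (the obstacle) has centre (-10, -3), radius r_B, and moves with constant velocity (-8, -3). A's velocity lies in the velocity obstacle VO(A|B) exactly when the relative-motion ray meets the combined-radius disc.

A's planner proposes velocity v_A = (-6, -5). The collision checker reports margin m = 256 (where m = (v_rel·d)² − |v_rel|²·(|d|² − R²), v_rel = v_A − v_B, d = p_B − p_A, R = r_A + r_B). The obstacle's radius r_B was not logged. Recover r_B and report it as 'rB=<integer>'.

m = 256
d = (-14, 6);  v_rel = (2, -2),  |v_rel|² = 8
v_rel×d = (2)·(6) − (-2)·(-14) = -16
since m = R²·8 − (-16)²:  R² = (256 + 256) / 8 = 64
R = √64 = 8  ⇒  r_B = 8 − 6 = 2

rB=2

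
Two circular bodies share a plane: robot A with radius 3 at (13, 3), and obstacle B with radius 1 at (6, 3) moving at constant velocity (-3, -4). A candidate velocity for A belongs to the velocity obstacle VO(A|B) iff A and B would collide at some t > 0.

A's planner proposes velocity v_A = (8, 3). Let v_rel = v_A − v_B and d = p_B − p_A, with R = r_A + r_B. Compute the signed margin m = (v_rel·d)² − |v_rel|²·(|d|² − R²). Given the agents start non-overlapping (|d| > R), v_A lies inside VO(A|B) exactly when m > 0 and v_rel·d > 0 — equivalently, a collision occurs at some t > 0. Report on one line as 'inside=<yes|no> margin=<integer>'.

d = (-7, 0),  |d|² = 49;  R = 3+1 = 4,  c = 49−4² = 33
v_rel = (11, 7),  |v_rel|² = 170;  v_rel·d = (11)·(-7) + (7)·(0) = -77
170·t² + 154·t + 33 = 0  ⇒  m = (-77)² − 170·33 = 319
m = 319 > 0,  v_rel·d = -77 < 0  ⇒  outside

inside=no margin=319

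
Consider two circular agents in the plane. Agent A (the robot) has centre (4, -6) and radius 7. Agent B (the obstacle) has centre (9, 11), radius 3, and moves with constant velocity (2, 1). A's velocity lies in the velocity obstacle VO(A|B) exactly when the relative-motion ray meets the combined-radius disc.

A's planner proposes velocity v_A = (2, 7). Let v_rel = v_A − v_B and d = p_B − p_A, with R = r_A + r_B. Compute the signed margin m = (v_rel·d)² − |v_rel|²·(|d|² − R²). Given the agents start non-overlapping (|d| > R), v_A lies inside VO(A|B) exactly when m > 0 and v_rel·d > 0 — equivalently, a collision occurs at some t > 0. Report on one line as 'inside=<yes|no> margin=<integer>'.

d = (5, 17),  |d|² = 314;  R = 7+3 = 10,  c = 314−10² = 214
v_rel = (0, 6),  |v_rel|² = 36;  v_rel·d = (0)·(5) + (6)·(17) = 102
36·t² − 204·t + 214 = 0  ⇒  m = 102² − 36·214 = 2700
m = 2700 > 0,  v_rel·d = 102 > 0  ⇒  inside

inside=yes margin=2700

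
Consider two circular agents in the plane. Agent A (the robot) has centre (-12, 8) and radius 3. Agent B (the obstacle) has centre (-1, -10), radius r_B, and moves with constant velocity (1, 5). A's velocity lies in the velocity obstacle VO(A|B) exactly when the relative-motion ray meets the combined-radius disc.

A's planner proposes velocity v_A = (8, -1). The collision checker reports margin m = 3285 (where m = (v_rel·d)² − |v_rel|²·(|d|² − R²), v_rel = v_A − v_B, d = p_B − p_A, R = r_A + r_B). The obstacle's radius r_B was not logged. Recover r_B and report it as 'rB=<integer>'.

m = 3285
d = (11, -18);  v_rel = (7, -6),  |v_rel|² = 85
v_rel×d = (7)·(-18) − (-6)·(11) = -60
since m = R²·85 − (-60)²:  R² = (3600 + 3285) / 85 = 81
R = √81 = 9  ⇒  r_B = 9 − 3 = 6

rB=6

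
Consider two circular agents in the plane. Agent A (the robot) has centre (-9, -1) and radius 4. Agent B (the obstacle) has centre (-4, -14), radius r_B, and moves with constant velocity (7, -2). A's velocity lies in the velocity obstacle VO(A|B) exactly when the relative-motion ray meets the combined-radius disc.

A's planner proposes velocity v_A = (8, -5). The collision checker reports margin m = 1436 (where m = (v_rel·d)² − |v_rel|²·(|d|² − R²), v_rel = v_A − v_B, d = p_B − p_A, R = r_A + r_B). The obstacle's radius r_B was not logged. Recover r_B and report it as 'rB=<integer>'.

m = 1436
d = (5, -13);  v_rel = (1, -3),  |v_rel|² = 10
v_rel×d = (1)·(-13) − (-3)·(5) = 2
since m = R²·10 − 2²:  R² = (4 + 1436) / 10 = 144
R = √144 = 12  ⇒  r_B = 12 − 4 = 8

rB=8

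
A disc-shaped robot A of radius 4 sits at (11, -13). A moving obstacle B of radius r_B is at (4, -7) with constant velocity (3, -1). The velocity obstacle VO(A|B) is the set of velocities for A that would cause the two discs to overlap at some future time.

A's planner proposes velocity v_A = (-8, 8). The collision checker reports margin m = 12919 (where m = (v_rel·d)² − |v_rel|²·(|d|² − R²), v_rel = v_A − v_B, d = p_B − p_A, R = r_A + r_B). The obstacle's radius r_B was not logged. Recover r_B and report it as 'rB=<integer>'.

m = 12919
d = (-7, 6);  v_rel = (-11, 9),  |v_rel|² = 202
v_rel×d = (-11)·(6) − (9)·(-7) = -3
since m = R²·202 − (-3)²:  R² = (9 + 12919) / 202 = 64
R = √64 = 8  ⇒  r_B = 8 − 4 = 4

rB=4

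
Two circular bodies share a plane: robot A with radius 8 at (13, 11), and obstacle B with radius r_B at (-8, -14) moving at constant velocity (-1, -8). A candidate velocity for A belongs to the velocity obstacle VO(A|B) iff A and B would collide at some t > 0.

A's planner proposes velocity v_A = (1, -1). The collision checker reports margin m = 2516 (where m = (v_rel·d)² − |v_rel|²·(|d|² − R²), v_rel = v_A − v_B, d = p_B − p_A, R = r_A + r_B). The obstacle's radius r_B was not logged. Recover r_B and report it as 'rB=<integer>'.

m = 2516
d = (-21, -25);  v_rel = (2, 7),  |v_rel|² = 53
v_rel×d = (2)·(-25) − (7)·(-21) = 97
since m = R²·53 − 97²:  R² = (9409 + 2516) / 53 = 225
R = √225 = 15  ⇒  r_B = 15 − 8 = 7

rB=7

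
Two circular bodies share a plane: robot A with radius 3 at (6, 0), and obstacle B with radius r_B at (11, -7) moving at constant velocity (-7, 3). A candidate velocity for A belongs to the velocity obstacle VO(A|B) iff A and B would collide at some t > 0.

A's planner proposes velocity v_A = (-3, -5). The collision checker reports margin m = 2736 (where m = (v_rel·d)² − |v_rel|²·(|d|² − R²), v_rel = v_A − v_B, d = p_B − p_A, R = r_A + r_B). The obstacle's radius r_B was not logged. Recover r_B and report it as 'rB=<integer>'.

m = 2736
d = (5, -7);  v_rel = (4, -8),  |v_rel|² = 80
v_rel×d = (4)·(-7) − (-8)·(5) = 12
since m = R²·80 − 12²:  R² = (144 + 2736) / 80 = 36
R = √36 = 6  ⇒  r_B = 6 − 3 = 3

rB=3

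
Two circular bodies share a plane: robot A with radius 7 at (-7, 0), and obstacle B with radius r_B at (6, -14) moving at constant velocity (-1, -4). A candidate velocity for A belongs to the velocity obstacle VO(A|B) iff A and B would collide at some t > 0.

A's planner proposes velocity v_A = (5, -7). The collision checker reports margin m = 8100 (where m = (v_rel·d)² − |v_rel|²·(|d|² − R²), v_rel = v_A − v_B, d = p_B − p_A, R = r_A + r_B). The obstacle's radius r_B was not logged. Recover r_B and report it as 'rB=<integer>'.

m = 8100
d = (13, -14);  v_rel = (6, -3),  |v_rel|² = 45
v_rel×d = (6)·(-14) − (-3)·(13) = -45
since m = R²·45 − (-45)²:  R² = (2025 + 8100) / 45 = 225
R = √225 = 15  ⇒  r_B = 15 − 7 = 8

rB=8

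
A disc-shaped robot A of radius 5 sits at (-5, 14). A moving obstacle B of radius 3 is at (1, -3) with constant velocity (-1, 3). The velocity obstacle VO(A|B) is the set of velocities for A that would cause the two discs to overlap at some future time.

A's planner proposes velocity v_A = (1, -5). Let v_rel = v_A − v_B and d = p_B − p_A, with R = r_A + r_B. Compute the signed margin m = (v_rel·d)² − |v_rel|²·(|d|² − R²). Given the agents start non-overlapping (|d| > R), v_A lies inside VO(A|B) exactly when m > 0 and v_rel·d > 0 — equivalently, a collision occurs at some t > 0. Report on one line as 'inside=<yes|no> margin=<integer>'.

d = (6, -17),  |d|² = 325;  R = 5+3 = 8,  c = 325−8² = 261
v_rel = (2, -8),  |v_rel|² = 68;  v_rel·d = (2)·(6) + (-8)·(-17) = 148
68·t² − 296·t + 261 = 0  ⇒  m = 148² − 68·261 = 4156
m = 4156 > 0,  v_rel·d = 148 > 0  ⇒  inside

inside=yes margin=4156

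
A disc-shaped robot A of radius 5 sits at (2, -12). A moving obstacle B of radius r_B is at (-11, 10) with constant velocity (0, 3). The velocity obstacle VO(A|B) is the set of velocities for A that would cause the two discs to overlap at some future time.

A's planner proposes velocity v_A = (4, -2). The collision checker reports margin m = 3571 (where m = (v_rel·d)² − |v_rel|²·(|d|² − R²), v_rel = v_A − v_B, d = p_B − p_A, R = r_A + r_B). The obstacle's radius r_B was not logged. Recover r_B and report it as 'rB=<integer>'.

m = 3571
d = (-13, 22);  v_rel = (4, -5),  |v_rel|² = 41
v_rel×d = (4)·(22) − (-5)·(-13) = 23
since m = R²·41 − 23²:  R² = (529 + 3571) / 41 = 100
R = √100 = 10  ⇒  r_B = 10 − 5 = 5

rB=5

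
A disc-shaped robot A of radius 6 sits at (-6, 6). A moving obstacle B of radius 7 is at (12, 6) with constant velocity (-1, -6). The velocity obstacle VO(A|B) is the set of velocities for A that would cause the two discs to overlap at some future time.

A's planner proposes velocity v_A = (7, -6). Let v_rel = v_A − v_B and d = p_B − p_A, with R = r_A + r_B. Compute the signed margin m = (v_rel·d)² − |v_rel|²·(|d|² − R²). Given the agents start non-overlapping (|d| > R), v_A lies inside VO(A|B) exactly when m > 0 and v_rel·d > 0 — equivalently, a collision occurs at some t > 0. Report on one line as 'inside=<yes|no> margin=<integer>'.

d = (18, 0),  |d|² = 324;  R = 6+7 = 13,  c = 324−13² = 155
v_rel = (8, 0),  |v_rel|² = 64;  v_rel·d = (8)·(18) + (0)·(0) = 144
64·t² − 288·t + 155 = 0  ⇒  m = 144² − 64·155 = 10816
m = 10816 > 0,  v_rel·d = 144 > 0  ⇒  inside

inside=yes margin=10816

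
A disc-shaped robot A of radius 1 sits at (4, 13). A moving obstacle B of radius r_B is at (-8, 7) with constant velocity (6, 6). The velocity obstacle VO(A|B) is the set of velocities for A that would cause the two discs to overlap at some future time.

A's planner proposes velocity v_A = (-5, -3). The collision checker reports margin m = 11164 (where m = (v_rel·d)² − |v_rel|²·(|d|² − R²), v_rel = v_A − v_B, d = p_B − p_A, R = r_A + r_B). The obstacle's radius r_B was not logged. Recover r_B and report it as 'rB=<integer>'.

m = 11164
d = (-12, -6);  v_rel = (-11, -9),  |v_rel|² = 202
v_rel×d = (-11)·(-6) − (-9)·(-12) = -42
since m = R²·202 − (-42)²:  R² = (1764 + 11164) / 202 = 64
R = √64 = 8  ⇒  r_B = 8 − 1 = 7

rB=7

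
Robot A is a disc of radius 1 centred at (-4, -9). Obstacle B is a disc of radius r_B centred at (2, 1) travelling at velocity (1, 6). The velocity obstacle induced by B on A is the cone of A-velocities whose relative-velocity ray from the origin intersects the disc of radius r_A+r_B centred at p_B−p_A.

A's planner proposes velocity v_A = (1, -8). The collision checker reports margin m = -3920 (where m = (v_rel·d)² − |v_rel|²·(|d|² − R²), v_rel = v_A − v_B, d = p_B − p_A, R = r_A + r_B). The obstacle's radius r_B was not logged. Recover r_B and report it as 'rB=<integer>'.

m = -3920
d = (6, 10);  v_rel = (0, -14),  |v_rel|² = 196
v_rel×d = (0)·(10) − (-14)·(6) = 84
since m = R²·196 − 84²:  R² = (7056 + -3920) / 196 = 16
R = √16 = 4  ⇒  r_B = 4 − 1 = 3

rB=3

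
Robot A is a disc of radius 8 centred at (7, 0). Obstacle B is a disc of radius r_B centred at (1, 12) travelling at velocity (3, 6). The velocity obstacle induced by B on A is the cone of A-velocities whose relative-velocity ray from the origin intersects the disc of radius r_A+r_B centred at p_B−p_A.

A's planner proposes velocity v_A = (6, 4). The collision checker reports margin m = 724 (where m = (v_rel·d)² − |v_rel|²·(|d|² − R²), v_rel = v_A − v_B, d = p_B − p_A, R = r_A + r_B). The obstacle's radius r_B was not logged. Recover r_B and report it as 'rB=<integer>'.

m = 724
d = (-6, 12);  v_rel = (3, -2),  |v_rel|² = 13
v_rel×d = (3)·(12) − (-2)·(-6) = 24
since m = R²·13 − 24²:  R² = (576 + 724) / 13 = 100
R = √100 = 10  ⇒  r_B = 10 − 8 = 2

rB=2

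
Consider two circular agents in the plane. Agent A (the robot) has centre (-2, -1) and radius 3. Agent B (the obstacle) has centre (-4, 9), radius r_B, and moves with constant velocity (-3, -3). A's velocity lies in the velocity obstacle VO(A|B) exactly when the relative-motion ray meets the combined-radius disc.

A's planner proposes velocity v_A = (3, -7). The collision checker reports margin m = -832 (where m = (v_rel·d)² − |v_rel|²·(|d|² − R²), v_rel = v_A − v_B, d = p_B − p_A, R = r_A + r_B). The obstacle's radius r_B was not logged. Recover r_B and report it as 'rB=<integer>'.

m = -832
d = (-2, 10);  v_rel = (6, -4),  |v_rel|² = 52
v_rel×d = (6)·(10) − (-4)·(-2) = 52
since m = R²·52 − 52²:  R² = (2704 + -832) / 52 = 36
R = √36 = 6  ⇒  r_B = 6 − 3 = 3

rB=3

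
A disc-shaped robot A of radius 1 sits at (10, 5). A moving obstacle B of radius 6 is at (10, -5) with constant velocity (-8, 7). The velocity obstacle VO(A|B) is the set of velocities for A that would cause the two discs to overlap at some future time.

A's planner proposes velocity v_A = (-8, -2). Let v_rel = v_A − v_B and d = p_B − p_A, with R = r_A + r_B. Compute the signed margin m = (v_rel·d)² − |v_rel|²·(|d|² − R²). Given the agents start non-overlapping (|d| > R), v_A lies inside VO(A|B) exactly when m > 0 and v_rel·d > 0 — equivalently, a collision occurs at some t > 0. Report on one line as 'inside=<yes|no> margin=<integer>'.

d = (0, -10),  |d|² = 100;  R = 1+6 = 7,  c = 100−7² = 51
v_rel = (0, -9),  |v_rel|² = 81;  v_rel·d = (0)·(0) + (-9)·(-10) = 90
81·t² − 180·t + 51 = 0  ⇒  m = 90² − 81·51 = 3969
m = 3969 > 0,  v_rel·d = 90 > 0  ⇒  inside

inside=yes margin=3969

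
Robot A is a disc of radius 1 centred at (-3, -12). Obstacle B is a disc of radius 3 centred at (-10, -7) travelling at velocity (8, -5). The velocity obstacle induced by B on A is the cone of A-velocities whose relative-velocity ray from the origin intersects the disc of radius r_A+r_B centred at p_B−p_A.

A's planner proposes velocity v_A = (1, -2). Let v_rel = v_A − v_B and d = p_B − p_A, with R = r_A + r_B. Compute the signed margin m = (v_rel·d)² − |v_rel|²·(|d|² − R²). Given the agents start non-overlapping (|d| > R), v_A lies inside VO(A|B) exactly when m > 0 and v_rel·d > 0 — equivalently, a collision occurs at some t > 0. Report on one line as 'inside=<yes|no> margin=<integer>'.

d = (-7, 5),  |d|² = 74;  R = 1+3 = 4,  c = 74−4² = 58
v_rel = (-7, 3),  |v_rel|² = 58;  v_rel·d = (-7)·(-7) + (3)·(5) = 64
58·t² − 128·t + 58 = 0  ⇒  m = 64² − 58·58 = 732
m = 732 > 0,  v_rel·d = 64 > 0  ⇒  inside

inside=yes margin=732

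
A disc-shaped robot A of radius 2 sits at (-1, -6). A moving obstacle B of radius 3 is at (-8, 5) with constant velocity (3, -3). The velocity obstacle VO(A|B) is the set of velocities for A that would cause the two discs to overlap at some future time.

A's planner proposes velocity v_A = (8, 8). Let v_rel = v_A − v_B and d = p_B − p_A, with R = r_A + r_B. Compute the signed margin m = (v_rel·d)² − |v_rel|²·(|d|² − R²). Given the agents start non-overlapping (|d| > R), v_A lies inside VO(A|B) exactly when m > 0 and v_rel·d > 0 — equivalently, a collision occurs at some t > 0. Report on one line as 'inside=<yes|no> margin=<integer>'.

d = (-7, 11),  |d|² = 170;  R = 2+3 = 5,  c = 170−5² = 145
v_rel = (5, 11),  |v_rel|² = 146;  v_rel·d = (5)·(-7) + (11)·(11) = 86
146·t² − 172·t + 145 = 0  ⇒  m = 86² − 146·145 = -13774
m = -13774 < 0,  v_rel·d = 86 > 0  ⇒  outside

inside=no margin=-13774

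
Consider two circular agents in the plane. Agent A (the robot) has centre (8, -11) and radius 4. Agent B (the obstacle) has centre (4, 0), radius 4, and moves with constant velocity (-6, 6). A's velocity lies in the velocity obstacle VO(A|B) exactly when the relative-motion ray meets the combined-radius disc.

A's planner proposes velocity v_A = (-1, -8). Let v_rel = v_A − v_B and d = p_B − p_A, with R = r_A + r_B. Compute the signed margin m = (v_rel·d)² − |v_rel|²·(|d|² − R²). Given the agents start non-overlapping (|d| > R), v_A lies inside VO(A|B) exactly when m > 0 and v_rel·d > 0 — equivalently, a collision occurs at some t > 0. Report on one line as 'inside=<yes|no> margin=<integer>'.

d = (-4, 11),  |d|² = 137;  R = 4+4 = 8,  c = 137−8² = 73
v_rel = (5, -14),  |v_rel|² = 221;  v_rel·d = (5)·(-4) + (-14)·(11) = -174
221·t² + 348·t + 73 = 0  ⇒  m = (-174)² − 221·73 = 14143
m = 14143 > 0,  v_rel·d = -174 < 0  ⇒  outside

inside=no margin=14143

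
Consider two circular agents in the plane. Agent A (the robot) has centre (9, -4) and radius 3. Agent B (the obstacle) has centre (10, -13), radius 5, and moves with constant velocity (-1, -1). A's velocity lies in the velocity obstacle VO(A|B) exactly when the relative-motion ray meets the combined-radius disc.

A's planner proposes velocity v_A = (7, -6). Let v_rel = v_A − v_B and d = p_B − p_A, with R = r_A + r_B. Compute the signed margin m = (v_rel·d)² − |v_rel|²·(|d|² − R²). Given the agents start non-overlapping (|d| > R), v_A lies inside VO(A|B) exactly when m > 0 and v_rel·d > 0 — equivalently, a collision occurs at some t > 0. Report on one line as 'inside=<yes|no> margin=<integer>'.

d = (1, -9),  |d|² = 82;  R = 3+5 = 8,  c = 82−8² = 18
v_rel = (8, -5),  |v_rel|² = 89;  v_rel·d = (8)·(1) + (-5)·(-9) = 53
89·t² − 106·t + 18 = 0  ⇒  m = 53² − 89·18 = 1207
m = 1207 > 0,  v_rel·d = 53 > 0  ⇒  inside

inside=yes margin=1207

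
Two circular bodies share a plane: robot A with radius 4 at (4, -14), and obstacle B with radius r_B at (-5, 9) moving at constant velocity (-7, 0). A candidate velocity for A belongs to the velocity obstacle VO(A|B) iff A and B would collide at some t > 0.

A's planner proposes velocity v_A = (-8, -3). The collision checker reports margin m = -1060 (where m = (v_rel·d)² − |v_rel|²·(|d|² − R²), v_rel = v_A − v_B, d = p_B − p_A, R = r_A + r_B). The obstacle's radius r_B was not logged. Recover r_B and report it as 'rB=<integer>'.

m = -1060
d = (-9, 23);  v_rel = (-1, -3),  |v_rel|² = 10
v_rel×d = (-1)·(23) − (-3)·(-9) = -50
since m = R²·10 − (-50)²:  R² = (2500 + -1060) / 10 = 144
R = √144 = 12  ⇒  r_B = 12 − 4 = 8

rB=8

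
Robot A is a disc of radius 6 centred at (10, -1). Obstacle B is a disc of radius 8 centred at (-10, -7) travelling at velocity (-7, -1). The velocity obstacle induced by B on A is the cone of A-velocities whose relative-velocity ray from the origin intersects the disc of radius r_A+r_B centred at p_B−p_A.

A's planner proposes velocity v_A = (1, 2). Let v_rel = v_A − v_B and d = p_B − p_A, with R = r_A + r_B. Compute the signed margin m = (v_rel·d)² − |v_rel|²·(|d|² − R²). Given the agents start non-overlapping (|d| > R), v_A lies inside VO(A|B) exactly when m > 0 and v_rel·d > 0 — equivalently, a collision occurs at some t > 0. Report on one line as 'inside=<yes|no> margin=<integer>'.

d = (-20, -6),  |d|² = 436;  R = 6+8 = 14,  c = 436−14² = 240
v_rel = (8, 3),  |v_rel|² = 73;  v_rel·d = (8)·(-20) + (3)·(-6) = -178
73·t² + 356·t + 240 = 0  ⇒  m = (-178)² − 73·240 = 14164
m = 14164 > 0,  v_rel·d = -178 < 0  ⇒  outside

inside=no margin=14164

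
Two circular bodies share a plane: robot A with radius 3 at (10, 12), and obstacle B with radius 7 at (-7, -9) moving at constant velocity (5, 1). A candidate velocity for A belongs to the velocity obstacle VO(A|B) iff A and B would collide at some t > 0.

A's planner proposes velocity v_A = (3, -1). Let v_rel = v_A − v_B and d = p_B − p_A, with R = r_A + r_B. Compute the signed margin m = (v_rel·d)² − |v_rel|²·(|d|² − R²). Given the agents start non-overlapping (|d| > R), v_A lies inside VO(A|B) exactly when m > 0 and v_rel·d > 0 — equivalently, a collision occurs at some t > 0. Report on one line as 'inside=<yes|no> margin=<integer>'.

d = (-17, -21),  |d|² = 730;  R = 3+7 = 10,  c = 730−10² = 630
v_rel = (-2, -2),  |v_rel|² = 8;  v_rel·d = (-2)·(-17) + (-2)·(-21) = 76
8·t² − 152·t + 630 = 0  ⇒  m = 76² − 8·630 = 736
m = 736 > 0,  v_rel·d = 76 > 0  ⇒  inside

inside=yes margin=736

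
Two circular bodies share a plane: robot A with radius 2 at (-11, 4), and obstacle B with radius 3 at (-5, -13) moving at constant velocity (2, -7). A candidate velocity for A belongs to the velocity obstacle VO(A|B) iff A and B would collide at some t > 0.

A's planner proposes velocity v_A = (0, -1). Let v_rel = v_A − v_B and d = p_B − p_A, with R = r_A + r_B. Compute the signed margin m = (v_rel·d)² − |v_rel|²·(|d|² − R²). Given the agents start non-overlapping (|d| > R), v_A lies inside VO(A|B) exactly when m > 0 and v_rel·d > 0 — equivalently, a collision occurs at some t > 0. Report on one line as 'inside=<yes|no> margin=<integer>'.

d = (6, -17),  |d|² = 325;  R = 2+3 = 5,  c = 325−5² = 300
v_rel = (-2, 6),  |v_rel|² = 40;  v_rel·d = (-2)·(6) + (6)·(-17) = -114
40·t² + 228·t + 300 = 0  ⇒  m = (-114)² − 40·300 = 996
m = 996 > 0,  v_rel·d = -114 < 0  ⇒  outside

inside=no margin=996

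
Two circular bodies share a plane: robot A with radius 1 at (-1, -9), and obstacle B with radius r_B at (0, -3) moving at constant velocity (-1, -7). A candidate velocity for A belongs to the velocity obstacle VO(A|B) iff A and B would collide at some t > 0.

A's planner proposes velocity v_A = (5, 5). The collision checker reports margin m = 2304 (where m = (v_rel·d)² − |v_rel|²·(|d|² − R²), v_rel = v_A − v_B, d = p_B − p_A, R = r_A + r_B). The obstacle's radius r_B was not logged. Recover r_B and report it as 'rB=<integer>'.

m = 2304
d = (1, 6);  v_rel = (6, 12),  |v_rel|² = 180
v_rel×d = (6)·(6) − (12)·(1) = 24
since m = R²·180 − 24²:  R² = (576 + 2304) / 180 = 16
R = √16 = 4  ⇒  r_B = 4 − 1 = 3

rB=3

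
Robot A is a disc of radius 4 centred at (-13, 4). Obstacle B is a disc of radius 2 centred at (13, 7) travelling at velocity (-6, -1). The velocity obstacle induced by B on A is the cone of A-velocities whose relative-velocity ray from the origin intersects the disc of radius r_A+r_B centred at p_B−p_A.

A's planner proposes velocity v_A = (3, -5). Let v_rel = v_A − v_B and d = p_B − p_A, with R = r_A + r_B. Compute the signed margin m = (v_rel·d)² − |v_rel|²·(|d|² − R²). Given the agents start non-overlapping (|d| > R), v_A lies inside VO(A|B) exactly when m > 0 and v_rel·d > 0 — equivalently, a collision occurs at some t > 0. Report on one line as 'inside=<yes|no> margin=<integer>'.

d = (26, 3),  |d|² = 685;  R = 4+2 = 6,  c = 685−6² = 649
v_rel = (9, -4),  |v_rel|² = 97;  v_rel·d = (9)·(26) + (-4)·(3) = 222
97·t² − 444·t + 649 = 0  ⇒  m = 222² − 97·649 = -13669
m = -13669 < 0,  v_rel·d = 222 > 0  ⇒  outside

inside=no margin=-13669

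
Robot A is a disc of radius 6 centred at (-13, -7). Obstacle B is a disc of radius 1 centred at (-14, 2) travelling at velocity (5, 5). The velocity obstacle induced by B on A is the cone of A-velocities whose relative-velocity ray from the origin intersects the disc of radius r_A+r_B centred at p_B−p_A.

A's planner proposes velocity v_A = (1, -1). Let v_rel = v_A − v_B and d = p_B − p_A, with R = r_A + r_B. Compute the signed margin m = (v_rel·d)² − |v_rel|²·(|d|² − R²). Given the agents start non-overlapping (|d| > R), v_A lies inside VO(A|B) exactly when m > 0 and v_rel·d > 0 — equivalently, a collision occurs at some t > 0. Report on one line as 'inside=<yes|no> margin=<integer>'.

d = (-1, 9),  |d|² = 82;  R = 6+1 = 7,  c = 82−7² = 33
v_rel = (-4, -6),  |v_rel|² = 52;  v_rel·d = (-4)·(-1) + (-6)·(9) = -50
52·t² + 100·t + 33 = 0  ⇒  m = (-50)² − 52·33 = 784
m = 784 > 0,  v_rel·d = -50 < 0  ⇒  outside

inside=no margin=784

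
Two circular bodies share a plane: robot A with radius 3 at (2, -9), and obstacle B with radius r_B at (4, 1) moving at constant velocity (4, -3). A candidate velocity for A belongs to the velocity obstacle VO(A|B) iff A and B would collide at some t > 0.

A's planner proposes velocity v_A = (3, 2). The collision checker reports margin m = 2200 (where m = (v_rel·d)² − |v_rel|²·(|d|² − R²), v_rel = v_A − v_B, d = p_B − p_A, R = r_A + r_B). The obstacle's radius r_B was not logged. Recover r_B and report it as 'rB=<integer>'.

m = 2200
d = (2, 10);  v_rel = (-1, 5),  |v_rel|² = 26
v_rel×d = (-1)·(10) − (5)·(2) = -20
since m = R²·26 − (-20)²:  R² = (400 + 2200) / 26 = 100
R = √100 = 10  ⇒  r_B = 10 − 3 = 7

rB=7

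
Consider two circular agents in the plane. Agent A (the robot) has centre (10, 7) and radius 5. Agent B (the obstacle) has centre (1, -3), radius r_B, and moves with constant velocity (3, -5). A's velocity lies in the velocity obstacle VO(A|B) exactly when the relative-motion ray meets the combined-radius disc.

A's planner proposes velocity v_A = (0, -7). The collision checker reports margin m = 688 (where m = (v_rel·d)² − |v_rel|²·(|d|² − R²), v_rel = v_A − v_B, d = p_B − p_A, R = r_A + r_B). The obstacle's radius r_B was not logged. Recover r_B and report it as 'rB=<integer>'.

m = 688
d = (-9, -10);  v_rel = (-3, -2),  |v_rel|² = 13
v_rel×d = (-3)·(-10) − (-2)·(-9) = 12
since m = R²·13 − 12²:  R² = (144 + 688) / 13 = 64
R = √64 = 8  ⇒  r_B = 8 − 5 = 3

rB=3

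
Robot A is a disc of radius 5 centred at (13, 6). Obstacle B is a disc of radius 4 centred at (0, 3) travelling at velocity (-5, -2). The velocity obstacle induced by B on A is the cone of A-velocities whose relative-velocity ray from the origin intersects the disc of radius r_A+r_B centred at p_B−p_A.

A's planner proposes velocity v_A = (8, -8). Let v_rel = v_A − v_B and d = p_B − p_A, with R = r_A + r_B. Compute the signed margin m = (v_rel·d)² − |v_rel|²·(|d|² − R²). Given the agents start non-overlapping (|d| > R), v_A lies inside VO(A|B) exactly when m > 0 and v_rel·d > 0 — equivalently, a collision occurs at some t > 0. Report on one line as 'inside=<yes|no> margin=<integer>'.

d = (-13, -3),  |d|² = 178;  R = 5+4 = 9,  c = 178−9² = 97
v_rel = (13, -6),  |v_rel|² = 205;  v_rel·d = (13)·(-13) + (-6)·(-3) = -151
205·t² + 302·t + 97 = 0  ⇒  m = (-151)² − 205·97 = 2916
m = 2916 > 0,  v_rel·d = -151 < 0  ⇒  outside

inside=no margin=2916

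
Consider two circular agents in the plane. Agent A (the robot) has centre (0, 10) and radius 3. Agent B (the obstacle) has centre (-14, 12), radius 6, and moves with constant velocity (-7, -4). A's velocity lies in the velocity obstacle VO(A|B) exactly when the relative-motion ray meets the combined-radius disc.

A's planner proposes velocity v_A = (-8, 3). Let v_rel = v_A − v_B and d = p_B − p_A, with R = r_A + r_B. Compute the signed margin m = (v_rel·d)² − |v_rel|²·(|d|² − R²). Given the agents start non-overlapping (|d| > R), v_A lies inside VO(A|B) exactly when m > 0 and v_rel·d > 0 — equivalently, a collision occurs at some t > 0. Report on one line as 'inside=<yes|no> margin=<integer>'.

d = (-14, 2),  |d|² = 200;  R = 3+6 = 9,  c = 200−9² = 119
v_rel = (-1, 7),  |v_rel|² = 50;  v_rel·d = (-1)·(-14) + (7)·(2) = 28
50·t² − 56·t + 119 = 0  ⇒  m = 28² − 50·119 = -5166
m = -5166 < 0,  v_rel·d = 28 > 0  ⇒  outside

inside=no margin=-5166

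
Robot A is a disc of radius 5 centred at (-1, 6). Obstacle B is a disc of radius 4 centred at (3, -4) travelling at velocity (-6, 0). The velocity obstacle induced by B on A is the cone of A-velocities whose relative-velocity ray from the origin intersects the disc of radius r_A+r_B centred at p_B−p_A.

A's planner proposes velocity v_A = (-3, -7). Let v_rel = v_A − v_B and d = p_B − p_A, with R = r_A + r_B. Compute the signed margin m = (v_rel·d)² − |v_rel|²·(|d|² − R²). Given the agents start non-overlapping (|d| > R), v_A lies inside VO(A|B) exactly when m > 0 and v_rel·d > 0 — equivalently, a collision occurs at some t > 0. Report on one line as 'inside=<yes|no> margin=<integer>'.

d = (4, -10),  |d|² = 116;  R = 5+4 = 9,  c = 116−9² = 35
v_rel = (3, -7),  |v_rel|² = 58;  v_rel·d = (3)·(4) + (-7)·(-10) = 82
58·t² − 164·t + 35 = 0  ⇒  m = 82² − 58·35 = 4694
m = 4694 > 0,  v_rel·d = 82 > 0  ⇒  inside

inside=yes margin=4694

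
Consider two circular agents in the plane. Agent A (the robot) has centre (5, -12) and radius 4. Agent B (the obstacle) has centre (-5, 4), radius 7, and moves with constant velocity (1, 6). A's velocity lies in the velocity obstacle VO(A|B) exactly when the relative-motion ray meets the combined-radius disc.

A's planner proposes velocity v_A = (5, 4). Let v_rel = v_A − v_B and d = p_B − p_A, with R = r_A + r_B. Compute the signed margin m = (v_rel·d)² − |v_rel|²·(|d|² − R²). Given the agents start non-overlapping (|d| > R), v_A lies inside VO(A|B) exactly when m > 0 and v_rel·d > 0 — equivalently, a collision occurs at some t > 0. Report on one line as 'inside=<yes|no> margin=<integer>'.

d = (-10, 16),  |d|² = 356;  R = 4+7 = 11,  c = 356−11² = 235
v_rel = (4, -2),  |v_rel|² = 20;  v_rel·d = (4)·(-10) + (-2)·(16) = -72
20·t² + 144·t + 235 = 0  ⇒  m = (-72)² − 20·235 = 484
m = 484 > 0,  v_rel·d = -72 < 0  ⇒  outside

inside=no margin=484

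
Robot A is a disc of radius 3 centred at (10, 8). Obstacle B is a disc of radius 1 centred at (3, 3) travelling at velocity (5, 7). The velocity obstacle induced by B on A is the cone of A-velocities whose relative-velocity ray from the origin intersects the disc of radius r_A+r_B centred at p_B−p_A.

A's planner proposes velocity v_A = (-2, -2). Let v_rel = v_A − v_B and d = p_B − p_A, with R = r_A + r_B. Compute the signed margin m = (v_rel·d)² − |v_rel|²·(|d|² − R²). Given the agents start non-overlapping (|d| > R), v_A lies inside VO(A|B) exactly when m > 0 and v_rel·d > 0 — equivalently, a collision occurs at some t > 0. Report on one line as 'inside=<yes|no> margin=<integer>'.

d = (-7, -5),  |d|² = 74;  R = 3+1 = 4,  c = 74−4² = 58
v_rel = (-7, -9),  |v_rel|² = 130;  v_rel·d = (-7)·(-7) + (-9)·(-5) = 94
130·t² − 188·t + 58 = 0  ⇒  m = 94² − 130·58 = 1296
m = 1296 > 0,  v_rel·d = 94 > 0  ⇒  inside

inside=yes margin=1296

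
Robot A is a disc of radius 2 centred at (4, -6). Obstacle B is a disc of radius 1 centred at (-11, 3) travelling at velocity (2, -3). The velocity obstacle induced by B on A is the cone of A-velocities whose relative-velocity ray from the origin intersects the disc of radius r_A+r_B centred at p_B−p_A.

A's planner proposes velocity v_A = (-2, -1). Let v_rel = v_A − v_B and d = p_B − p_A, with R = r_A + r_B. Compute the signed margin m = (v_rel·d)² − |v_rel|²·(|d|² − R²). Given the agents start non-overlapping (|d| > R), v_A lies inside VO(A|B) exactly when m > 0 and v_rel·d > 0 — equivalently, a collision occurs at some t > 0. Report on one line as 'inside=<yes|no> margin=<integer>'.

d = (-15, 9),  |d|² = 306;  R = 2+1 = 3,  c = 306−3² = 297
v_rel = (-4, 2),  |v_rel|² = 20;  v_rel·d = (-4)·(-15) + (2)·(9) = 78
20·t² − 156·t + 297 = 0  ⇒  m = 78² − 20·297 = 144
m = 144 > 0,  v_rel·d = 78 > 0  ⇒  inside

inside=yes margin=144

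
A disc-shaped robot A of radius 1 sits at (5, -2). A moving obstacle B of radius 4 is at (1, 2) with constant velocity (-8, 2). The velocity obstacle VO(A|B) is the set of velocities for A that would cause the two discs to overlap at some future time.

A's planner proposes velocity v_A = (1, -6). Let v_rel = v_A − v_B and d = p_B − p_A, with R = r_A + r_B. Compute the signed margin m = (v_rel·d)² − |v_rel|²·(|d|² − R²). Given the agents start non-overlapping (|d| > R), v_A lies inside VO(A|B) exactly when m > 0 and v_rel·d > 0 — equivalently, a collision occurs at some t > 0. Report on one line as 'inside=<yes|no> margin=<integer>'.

d = (-4, 4),  |d|² = 32;  R = 1+4 = 5,  c = 32−5² = 7
v_rel = (9, -8),  |v_rel|² = 145;  v_rel·d = (9)·(-4) + (-8)·(4) = -68
145·t² + 136·t + 7 = 0  ⇒  m = (-68)² − 145·7 = 3609
m = 3609 > 0,  v_rel·d = -68 < 0  ⇒  outside

inside=no margin=3609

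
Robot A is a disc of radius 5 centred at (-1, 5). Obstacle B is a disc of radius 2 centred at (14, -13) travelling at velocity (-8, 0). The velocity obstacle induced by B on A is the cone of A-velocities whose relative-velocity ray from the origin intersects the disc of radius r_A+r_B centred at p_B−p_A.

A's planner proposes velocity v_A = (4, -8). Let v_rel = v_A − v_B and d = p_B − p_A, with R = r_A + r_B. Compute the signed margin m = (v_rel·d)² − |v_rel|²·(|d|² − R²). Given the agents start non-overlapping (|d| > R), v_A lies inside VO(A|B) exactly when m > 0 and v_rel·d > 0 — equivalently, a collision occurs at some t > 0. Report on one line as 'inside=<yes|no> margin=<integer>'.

d = (15, -18),  |d|² = 549;  R = 5+2 = 7,  c = 549−7² = 500
v_rel = (12, -8),  |v_rel|² = 208;  v_rel·d = (12)·(15) + (-8)·(-18) = 324
208·t² − 648·t + 500 = 0  ⇒  m = 324² − 208·500 = 976
m = 976 > 0,  v_rel·d = 324 > 0  ⇒  inside

inside=yes margin=976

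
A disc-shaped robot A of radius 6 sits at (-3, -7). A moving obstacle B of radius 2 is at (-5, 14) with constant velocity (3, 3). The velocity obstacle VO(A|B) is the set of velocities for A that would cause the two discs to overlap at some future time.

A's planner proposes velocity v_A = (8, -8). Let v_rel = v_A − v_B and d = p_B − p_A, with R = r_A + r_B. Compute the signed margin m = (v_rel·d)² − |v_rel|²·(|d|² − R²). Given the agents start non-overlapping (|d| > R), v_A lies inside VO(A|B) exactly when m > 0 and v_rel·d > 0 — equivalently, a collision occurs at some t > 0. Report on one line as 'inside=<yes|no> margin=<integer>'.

d = (-2, 21),  |d|² = 445;  R = 6+2 = 8,  c = 445−8² = 381
v_rel = (5, -11),  |v_rel|² = 146;  v_rel·d = (5)·(-2) + (-11)·(21) = -241
146·t² + 482·t + 381 = 0  ⇒  m = (-241)² − 146·381 = 2455
m = 2455 > 0,  v_rel·d = -241 < 0  ⇒  outside

inside=no margin=2455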